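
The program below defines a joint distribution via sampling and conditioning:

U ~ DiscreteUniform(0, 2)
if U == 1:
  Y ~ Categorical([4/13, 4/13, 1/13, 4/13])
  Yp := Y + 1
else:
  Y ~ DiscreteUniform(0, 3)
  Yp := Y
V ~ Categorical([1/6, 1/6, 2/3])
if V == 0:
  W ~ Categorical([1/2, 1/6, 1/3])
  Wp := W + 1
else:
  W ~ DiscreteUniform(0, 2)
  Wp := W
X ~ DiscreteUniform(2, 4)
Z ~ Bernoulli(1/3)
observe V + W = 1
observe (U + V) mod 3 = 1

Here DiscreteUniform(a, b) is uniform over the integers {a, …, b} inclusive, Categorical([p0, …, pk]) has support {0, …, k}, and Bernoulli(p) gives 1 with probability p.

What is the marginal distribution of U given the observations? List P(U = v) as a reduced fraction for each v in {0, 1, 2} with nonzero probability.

Enumerate traces; 48 have nonzero weight after conditioning:
  (U=0, Y=0, V=1, W=0, X=2, Z=0) weight 1/972
  (U=0, Y=0, V=1, W=0, X=2, Z=1) weight 1/1944
  (U=0, Y=0, V=1, W=0, X=3, Z=0) weight 1/972
  (U=0, Y=0, V=1, W=0, X=3, Z=1) weight 1/1944
  (U=0, Y=0, V=1, W=0, X=4, Z=0) weight 1/972
  (U=0, Y=0, V=1, W=0, X=4, Z=1) weight 1/1944
  (U=0, Y=1, V=1, W=0, X=2, Z=0) weight 1/972
  (U=0, Y=1, V=1, W=0, X=2, Z=1) weight 1/1944
  (U=1, Y=0, V=0, W=1, X=2, Z=0) weight 2/3159
  … 39 more
Group by U:
  weight(U=0) = 1/54
  weight(U=1) = 1/108
Total weight = 1/54 + 1/108 = 1/36
P(U=0 | obs) = 1/54 / 1/36 = 2/3
P(U=1 | obs) = 1/108 / 1/36 = 1/3

P(U=0) = 2/3, P(U=1) = 1/3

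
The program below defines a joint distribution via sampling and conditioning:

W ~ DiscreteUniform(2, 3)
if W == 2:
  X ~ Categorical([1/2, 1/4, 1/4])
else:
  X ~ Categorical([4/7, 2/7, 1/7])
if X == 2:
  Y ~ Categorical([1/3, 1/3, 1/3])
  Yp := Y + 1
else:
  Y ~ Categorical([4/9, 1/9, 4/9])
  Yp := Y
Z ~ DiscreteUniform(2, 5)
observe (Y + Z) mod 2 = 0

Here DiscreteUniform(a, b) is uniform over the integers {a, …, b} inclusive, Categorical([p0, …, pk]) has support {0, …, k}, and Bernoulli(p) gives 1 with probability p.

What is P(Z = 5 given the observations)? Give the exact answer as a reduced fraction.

Enumerate traces; 36 have nonzero weight after conditioning:
  (W=2, X=0, Y=0, Z=2) weight 1/36
  (W=2, X=0, Y=0, Z=4) weight 1/36
  (W=2, X=0, Y=1, Z=3) weight 1/144
  (W=2, X=0, Y=1, Z=5) weight 1/144
  (W=2, X=0, Y=2, Z=2) weight 1/36
  (W=2, X=0, Y=2, Z=4) weight 1/36
  (W=2, X=1, Y=0, Z=2) weight 1/72
  (W=2, X=1, Y=0, Z=4) weight 1/72
  … 28 more
Group by Z:
  weight(Z=2) = 71/336
  weight(Z=3) = 13/336
  weight(Z=4) = 71/336
  weight(Z=5) = 13/336
Total weight = 71/336 + 13/336 + 71/336 + 13/336 = 1/2
P(Z=2 | obs) = 71/336 / 1/2 = 71/168
P(Z=3 | obs) = 13/336 / 1/2 = 13/168
P(Z=4 | obs) = 71/336 / 1/2 = 71/168
P(Z=5 | obs) = 13/336 / 1/2 = 13/168

P(Z = 5 | obs) = 13/168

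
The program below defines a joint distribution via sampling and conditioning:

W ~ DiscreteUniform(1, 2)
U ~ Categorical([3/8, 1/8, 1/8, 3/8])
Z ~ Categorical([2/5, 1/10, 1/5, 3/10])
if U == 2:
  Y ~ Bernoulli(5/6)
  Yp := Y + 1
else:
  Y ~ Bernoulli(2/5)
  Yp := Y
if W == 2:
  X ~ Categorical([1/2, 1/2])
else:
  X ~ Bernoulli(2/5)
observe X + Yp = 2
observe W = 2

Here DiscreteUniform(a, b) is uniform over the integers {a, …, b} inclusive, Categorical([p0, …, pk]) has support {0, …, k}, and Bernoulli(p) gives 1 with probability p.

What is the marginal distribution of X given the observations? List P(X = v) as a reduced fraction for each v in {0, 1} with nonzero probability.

Enumerate traces; 20 have nonzero weight after conditioning:
  (W=2, U=0, Z=0, Y=1, X=1) weight 3/200
  (W=2, U=0, Z=1, Y=1, X=1) weight 3/800
  (W=2, U=0, Z=2, Y=1, X=1) weight 3/400
  (W=2, U=0, Z=3, Y=1, X=1) weight 9/800
  (W=2, U=1, Z=0, Y=1, X=1) weight 1/200
  (W=2, U=1, Z=1, Y=1, X=1) weight 1/800
  (W=2, U=1, Z=2, Y=1, X=1) weight 1/400
  (W=2, U=1, Z=3, Y=1, X=1) weight 3/800
  (W=2, U=2, Z=0, Y=1, X=0) weight 1/96
  … 11 more
Group by X:
  weight(X=0) = 5/192
  weight(X=1) = 89/960
Total weight = 5/192 + 89/960 = 19/160
P(X=0 | obs) = 5/192 / 19/160 = 25/114
P(X=1 | obs) = 89/960 / 19/160 = 89/114

P(X=0) = 25/114, P(X=1) = 89/114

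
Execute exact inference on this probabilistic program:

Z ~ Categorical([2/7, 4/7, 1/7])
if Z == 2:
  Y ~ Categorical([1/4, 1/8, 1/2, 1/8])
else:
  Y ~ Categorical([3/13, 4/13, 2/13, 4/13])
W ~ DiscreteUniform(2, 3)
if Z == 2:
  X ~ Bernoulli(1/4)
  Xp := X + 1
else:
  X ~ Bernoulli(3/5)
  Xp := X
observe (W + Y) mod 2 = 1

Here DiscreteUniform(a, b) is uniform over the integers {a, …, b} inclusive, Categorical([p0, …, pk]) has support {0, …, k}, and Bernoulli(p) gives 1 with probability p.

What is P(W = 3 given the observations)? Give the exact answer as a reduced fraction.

P(W = 3 | obs) = 159/364

Enumerate traces; 24 have nonzero weight after conditioning:
  (Z=0, Y=0, W=3, X=0) weight 6/455
  (Z=0, Y=0, W=3, X=1) weight 9/455
  (Z=0, Y=1, W=2, X=0) weight 8/455
  (Z=0, Y=1, W=2, X=1) weight 12/455
  (Z=0, Y=2, W=3, X=0) weight 4/455
  (Z=0, Y=2, W=3, X=1) weight 6/455
  (Z=0, Y=3, W=2, X=0) weight 8/455
  (Z=0, Y=3, W=2, X=1) weight 12/455
  … 16 more
Group by W:
  weight(W=2) = 205/728
  weight(W=3) = 159/728
Total weight = 205/728 + 159/728 = 1/2
P(W=2 | obs) = 205/728 / 1/2 = 205/364
P(W=3 | obs) = 159/728 / 1/2 = 159/364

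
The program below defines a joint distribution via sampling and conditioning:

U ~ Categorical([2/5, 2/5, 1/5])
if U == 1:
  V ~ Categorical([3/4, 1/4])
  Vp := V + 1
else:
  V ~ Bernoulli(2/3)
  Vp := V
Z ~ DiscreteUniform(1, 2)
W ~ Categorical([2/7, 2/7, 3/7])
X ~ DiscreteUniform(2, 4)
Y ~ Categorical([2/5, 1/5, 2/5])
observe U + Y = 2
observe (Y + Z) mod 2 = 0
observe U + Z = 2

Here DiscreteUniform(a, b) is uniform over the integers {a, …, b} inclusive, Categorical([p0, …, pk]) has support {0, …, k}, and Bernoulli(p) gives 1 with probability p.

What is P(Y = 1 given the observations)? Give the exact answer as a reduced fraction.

P(Y = 1 | obs) = 1/3

Enumerate traces; 36 have nonzero weight after conditioning:
  (U=0, V=0, Z=2, W=0, X=2, Y=2) weight 4/1575
  (U=0, V=0, Z=2, W=0, X=3, Y=2) weight 4/1575
  (U=0, V=0, Z=2, W=0, X=4, Y=2) weight 4/1575
  (U=0, V=0, Z=2, W=1, X=2, Y=2) weight 4/1575
  (U=0, V=0, Z=2, W=1, X=3, Y=2) weight 4/1575
  (U=0, V=0, Z=2, W=1, X=4, Y=2) weight 4/1575
  (U=0, V=0, Z=2, W=2, X=2, Y=2) weight 2/525
  (U=0, V=0, Z=2, W=2, X=3, Y=2) weight 2/525
  (U=1, V=0, Z=1, W=0, X=2, Y=1) weight 1/350
  … 27 more
Group by Y:
  weight(Y=1) = 1/25
  weight(Y=2) = 2/25
Total weight = 1/25 + 2/25 = 3/25
P(Y=1 | obs) = 1/25 / 3/25 = 1/3
P(Y=2 | obs) = 2/25 / 3/25 = 2/3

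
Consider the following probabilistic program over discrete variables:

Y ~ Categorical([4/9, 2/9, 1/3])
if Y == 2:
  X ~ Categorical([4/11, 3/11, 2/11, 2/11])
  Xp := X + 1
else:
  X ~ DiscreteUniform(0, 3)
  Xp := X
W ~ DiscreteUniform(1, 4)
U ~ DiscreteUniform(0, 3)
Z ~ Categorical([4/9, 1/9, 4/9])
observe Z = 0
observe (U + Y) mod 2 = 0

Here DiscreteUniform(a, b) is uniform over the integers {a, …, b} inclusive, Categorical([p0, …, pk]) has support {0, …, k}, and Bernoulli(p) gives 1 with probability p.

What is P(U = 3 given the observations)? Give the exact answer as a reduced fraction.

Enumerate traces; 96 have nonzero weight after conditioning:
  (Y=0, X=0, W=1, U=0, Z=0) weight 1/324
  (Y=0, X=0, W=1, U=2, Z=0) weight 1/324
  (Y=0, X=0, W=2, U=0, Z=0) weight 1/324
  (Y=0, X=0, W=2, U=2, Z=0) weight 1/324
  (Y=0, X=0, W=3, U=0, Z=0) weight 1/324
  (Y=0, X=0, W=3, U=2, Z=0) weight 1/324
  (Y=0, X=0, W=4, U=0, Z=0) weight 1/324
  (Y=0, X=0, W=4, U=2, Z=0) weight 1/324
  (Y=1, X=0, W=1, U=1, Z=0) weight 1/648
  (Y=1, X=0, W=1, U=3, Z=0) weight 1/648
  … 86 more
Group by U:
  weight(U=0) = 7/81
  weight(U=1) = 2/81
  weight(U=2) = 7/81
  weight(U=3) = 2/81
Total weight = 7/81 + 2/81 + 7/81 + 2/81 = 2/9
P(U=0 | obs) = 7/81 / 2/9 = 7/18
P(U=1 | obs) = 2/81 / 2/9 = 1/9
P(U=2 | obs) = 7/81 / 2/9 = 7/18
P(U=3 | obs) = 2/81 / 2/9 = 1/9

P(U = 3 | obs) = 1/9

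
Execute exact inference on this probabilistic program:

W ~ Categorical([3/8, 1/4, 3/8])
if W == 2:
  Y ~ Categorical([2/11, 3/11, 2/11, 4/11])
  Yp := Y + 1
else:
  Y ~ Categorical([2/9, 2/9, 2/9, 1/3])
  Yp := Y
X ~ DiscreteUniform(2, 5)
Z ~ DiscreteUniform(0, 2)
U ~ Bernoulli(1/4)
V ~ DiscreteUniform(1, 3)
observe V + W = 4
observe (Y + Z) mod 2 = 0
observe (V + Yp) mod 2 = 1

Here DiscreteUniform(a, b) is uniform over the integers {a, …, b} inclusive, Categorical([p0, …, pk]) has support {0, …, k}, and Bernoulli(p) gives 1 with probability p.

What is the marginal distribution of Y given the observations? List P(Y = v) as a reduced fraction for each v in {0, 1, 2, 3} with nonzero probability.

Enumerate traces; 64 have nonzero weight after conditioning:
  (W=1, Y=0, X=2, Z=0, U=0, V=3) weight 1/864
  (W=1, Y=0, X=2, Z=0, U=1, V=3) weight 1/2592
  (W=1, Y=0, X=2, Z=2, U=0, V=3) weight 1/864
  (W=1, Y=0, X=2, Z=2, U=1, V=3) weight 1/2592
  (W=1, Y=0, X=3, Z=0, U=0, V=3) weight 1/864
  (W=1, Y=0, X=3, Z=0, U=1, V=3) weight 1/2592
  (W=1, Y=0, X=3, Z=2, U=0, V=3) weight 1/864
  (W=1, Y=0, X=3, Z=2, U=1, V=3) weight 1/2592
  (W=1, Y=2, X=2, Z=0, U=0, V=3) weight 1/864
  … 55 more
Group by Y:
  weight(Y=0) = 49/1782
  weight(Y=2) = 49/1782
Total weight = 49/1782 + 49/1782 = 49/891
P(Y=0 | obs) = 49/1782 / 49/891 = 1/2
P(Y=2 | obs) = 49/1782 / 49/891 = 1/2

P(Y=0) = 1/2, P(Y=2) = 1/2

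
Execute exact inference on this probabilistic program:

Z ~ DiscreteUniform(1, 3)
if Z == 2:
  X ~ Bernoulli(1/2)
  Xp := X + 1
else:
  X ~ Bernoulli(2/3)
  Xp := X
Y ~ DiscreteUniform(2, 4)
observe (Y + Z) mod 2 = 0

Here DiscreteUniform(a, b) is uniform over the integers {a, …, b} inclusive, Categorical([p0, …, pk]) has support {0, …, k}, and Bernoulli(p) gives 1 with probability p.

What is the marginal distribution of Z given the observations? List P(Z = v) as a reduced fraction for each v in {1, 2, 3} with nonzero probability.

Enumerate traces; 8 have nonzero weight after conditioning:
  (Z=1, X=0, Y=3) weight 1/27
  (Z=1, X=1, Y=3) weight 2/27
  (Z=2, X=0, Y=2) weight 1/18
  (Z=2, X=0, Y=4) weight 1/18
  (Z=2, X=1, Y=2) weight 1/18
  (Z=2, X=1, Y=4) weight 1/18
  (Z=3, X=0, Y=3) weight 1/27
  (Z=3, X=1, Y=3) weight 2/27
Group by Z:
  weight(Z=1) = 1/9
  weight(Z=2) = 2/9
  weight(Z=3) = 1/9
Total weight = 1/9 + 2/9 + 1/9 = 4/9
P(Z=1 | obs) = 1/9 / 4/9 = 1/4
P(Z=2 | obs) = 2/9 / 4/9 = 1/2
P(Z=3 | obs) = 1/9 / 4/9 = 1/4

P(Z=1) = 1/4, P(Z=2) = 1/2, P(Z=3) = 1/4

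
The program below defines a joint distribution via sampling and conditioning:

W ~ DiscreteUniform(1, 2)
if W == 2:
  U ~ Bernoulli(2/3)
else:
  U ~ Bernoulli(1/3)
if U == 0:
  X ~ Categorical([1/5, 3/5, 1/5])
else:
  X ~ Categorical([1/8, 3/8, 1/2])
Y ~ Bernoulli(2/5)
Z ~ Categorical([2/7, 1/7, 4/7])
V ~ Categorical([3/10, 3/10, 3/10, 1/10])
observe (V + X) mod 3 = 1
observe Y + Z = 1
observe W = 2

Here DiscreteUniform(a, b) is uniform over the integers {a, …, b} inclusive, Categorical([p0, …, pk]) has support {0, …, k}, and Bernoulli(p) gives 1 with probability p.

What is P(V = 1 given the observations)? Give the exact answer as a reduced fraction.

Enumerate traces; 16 have nonzero weight after conditioning:
  (W=2, U=0, X=0, Y=0, Z=1, V=1) weight 3/3500
  (W=2, U=0, X=0, Y=1, Z=0, V=1) weight 1/875
  (W=2, U=0, X=1, Y=0, Z=1, V=0) weight 9/3500
  (W=2, U=0, X=1, Y=0, Z=1, V=3) weight 3/3500
  (W=2, U=0, X=1, Y=1, Z=0, V=0) weight 3/875
  (W=2, U=0, X=1, Y=1, Z=0, V=3) weight 1/875
  (W=2, U=0, X=2, Y=0, Z=1, V=2) weight 3/3500
  (W=2, U=0, X=2, Y=1, Z=0, V=2) weight 1/875
  … 8 more
Group by V:
  weight(V=0) = 27/2000
  weight(V=1) = 9/2000
  weight(V=2) = 3/250
  weight(V=3) = 9/2000
Total weight = 27/2000 + 9/2000 + 3/250 + 9/2000 = 69/2000
P(V=0 | obs) = 27/2000 / 69/2000 = 9/23
P(V=1 | obs) = 9/2000 / 69/2000 = 3/23
P(V=2 | obs) = 3/250 / 69/2000 = 8/23
P(V=3 | obs) = 9/2000 / 69/2000 = 3/23

P(V = 1 | obs) = 3/23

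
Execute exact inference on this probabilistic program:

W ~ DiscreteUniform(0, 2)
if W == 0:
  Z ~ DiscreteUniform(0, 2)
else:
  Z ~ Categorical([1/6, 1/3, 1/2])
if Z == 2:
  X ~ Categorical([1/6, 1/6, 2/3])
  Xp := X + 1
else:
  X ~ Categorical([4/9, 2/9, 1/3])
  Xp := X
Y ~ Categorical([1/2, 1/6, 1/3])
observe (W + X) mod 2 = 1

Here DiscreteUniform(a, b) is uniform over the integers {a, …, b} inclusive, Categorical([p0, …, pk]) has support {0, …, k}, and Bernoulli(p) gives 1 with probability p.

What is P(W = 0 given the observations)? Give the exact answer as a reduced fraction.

P(W = 0 | obs) = 11/65

Enumerate traces; 36 have nonzero weight after conditioning:
  (W=0, Z=0, X=1, Y=0) weight 1/81
  (W=0, Z=0, X=1, Y=1) weight 1/243
  (W=0, Z=0, X=1, Y=2) weight 2/243
  (W=0, Z=1, X=1, Y=0) weight 1/81
  (W=0, Z=1, X=1, Y=1) weight 1/243
  (W=0, Z=1, X=1, Y=2) weight 2/243
  (W=0, Z=2, X=1, Y=0) weight 1/108
  (W=0, Z=2, X=1, Y=1) weight 1/324
  (W=1, Z=0, X=0, Y=0) weight 1/81
  (W=2, Z=0, X=1, Y=0) weight 1/162
  … 26 more
Group by W:
  weight(W=0) = 11/162
  weight(W=1) = 29/108
  weight(W=2) = 7/108
Total weight = 11/162 + 29/108 + 7/108 = 65/162
P(W=0 | obs) = 11/162 / 65/162 = 11/65
P(W=1 | obs) = 29/108 / 65/162 = 87/130
P(W=2 | obs) = 7/108 / 65/162 = 21/130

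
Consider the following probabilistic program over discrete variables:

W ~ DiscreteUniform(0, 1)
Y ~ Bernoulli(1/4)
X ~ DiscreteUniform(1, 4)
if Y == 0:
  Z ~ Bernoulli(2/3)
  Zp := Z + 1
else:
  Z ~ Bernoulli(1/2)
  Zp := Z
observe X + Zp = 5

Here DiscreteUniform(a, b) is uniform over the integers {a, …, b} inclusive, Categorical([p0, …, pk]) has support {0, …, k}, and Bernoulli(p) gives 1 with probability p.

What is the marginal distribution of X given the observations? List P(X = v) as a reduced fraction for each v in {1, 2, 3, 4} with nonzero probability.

Enumerate traces; 6 have nonzero weight after conditioning:
  (W=0, Y=0, X=3, Z=1) weight 1/16
  (W=0, Y=0, X=4, Z=0) weight 1/32
  (W=0, Y=1, X=4, Z=1) weight 1/64
  (W=1, Y=0, X=3, Z=1) weight 1/16
  (W=1, Y=0, X=4, Z=0) weight 1/32
  (W=1, Y=1, X=4, Z=1) weight 1/64
Group by X:
  weight(X=3) = 1/8
  weight(X=4) = 3/32
Total weight = 1/8 + 3/32 = 7/32
P(X=3 | obs) = 1/8 / 7/32 = 4/7
P(X=4 | obs) = 3/32 / 7/32 = 3/7

P(X=3) = 4/7, P(X=4) = 3/7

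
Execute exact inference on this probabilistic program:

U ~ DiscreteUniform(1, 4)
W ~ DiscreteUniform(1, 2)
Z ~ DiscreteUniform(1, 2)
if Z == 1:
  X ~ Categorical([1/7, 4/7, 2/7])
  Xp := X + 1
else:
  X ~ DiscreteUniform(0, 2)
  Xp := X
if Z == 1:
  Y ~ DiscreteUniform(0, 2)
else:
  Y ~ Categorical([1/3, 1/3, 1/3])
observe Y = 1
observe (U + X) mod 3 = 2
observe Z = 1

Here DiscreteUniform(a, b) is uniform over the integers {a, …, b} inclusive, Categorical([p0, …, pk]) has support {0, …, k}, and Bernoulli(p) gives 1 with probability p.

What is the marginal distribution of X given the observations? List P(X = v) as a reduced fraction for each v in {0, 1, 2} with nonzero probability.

Enumerate traces; 8 have nonzero weight after conditioning:
  (U=1, W=1, Z=1, X=1, Y=1) weight 1/84
  (U=1, W=2, Z=1, X=1, Y=1) weight 1/84
  (U=2, W=1, Z=1, X=0, Y=1) weight 1/336
  (U=2, W=2, Z=1, X=0, Y=1) weight 1/336
  (U=3, W=1, Z=1, X=2, Y=1) weight 1/168
  (U=3, W=2, Z=1, X=2, Y=1) weight 1/168
  (U=4, W=1, Z=1, X=1, Y=1) weight 1/84
  (U=4, W=2, Z=1, X=1, Y=1) weight 1/84
Group by X:
  weight(X=0) = 1/168
  weight(X=1) = 1/21
  weight(X=2) = 1/84
Total weight = 1/168 + 1/21 + 1/84 = 11/168
P(X=0 | obs) = 1/168 / 11/168 = 1/11
P(X=1 | obs) = 1/21 / 11/168 = 8/11
P(X=2 | obs) = 1/84 / 11/168 = 2/11

P(X=0) = 1/11, P(X=1) = 8/11, P(X=2) = 2/11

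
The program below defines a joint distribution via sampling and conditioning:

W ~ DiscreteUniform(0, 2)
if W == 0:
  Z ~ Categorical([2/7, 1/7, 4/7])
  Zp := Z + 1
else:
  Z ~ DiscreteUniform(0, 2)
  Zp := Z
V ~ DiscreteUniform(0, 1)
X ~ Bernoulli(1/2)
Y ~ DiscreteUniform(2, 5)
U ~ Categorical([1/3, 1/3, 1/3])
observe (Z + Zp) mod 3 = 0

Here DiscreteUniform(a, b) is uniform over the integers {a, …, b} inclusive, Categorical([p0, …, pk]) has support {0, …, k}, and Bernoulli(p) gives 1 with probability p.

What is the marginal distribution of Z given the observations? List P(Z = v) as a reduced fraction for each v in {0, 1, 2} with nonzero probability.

Enumerate traces; 144 have nonzero weight after conditioning:
  (W=0, Z=1, V=0, X=0, Y=2, U=0) weight 1/1008
  (W=0, Z=1, V=0, X=0, Y=2, U=1) weight 1/1008
  (W=0, Z=1, V=0, X=0, Y=2, U=2) weight 1/1008
  (W=0, Z=1, V=0, X=0, Y=3, U=0) weight 1/1008
  (W=0, Z=1, V=0, X=0, Y=3, U=1) weight 1/1008
  (W=0, Z=1, V=0, X=0, Y=3, U=2) weight 1/1008
  (W=0, Z=1, V=0, X=0, Y=4, U=0) weight 1/1008
  (W=0, Z=1, V=0, X=0, Y=4, U=1) weight 1/1008
  (W=1, Z=0, V=0, X=0, Y=2, U=0) weight 1/432
  … 135 more
Group by Z:
  weight(Z=0) = 2/9
  weight(Z=1) = 1/21
Total weight = 2/9 + 1/21 = 17/63
P(Z=0 | obs) = 2/9 / 17/63 = 14/17
P(Z=1 | obs) = 1/21 / 17/63 = 3/17

P(Z=0) = 14/17, P(Z=1) = 3/17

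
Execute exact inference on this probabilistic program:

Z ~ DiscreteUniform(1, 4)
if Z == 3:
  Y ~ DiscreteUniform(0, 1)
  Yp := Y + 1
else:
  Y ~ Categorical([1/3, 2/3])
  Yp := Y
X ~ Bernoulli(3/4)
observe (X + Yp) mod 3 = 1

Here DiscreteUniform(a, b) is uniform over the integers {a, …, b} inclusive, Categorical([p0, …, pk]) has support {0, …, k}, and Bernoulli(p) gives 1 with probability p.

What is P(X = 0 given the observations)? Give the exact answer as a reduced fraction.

Enumerate traces; 7 have nonzero weight after conditioning:
  (Z=1, Y=0, X=1) weight 1/16
  (Z=1, Y=1, X=0) weight 1/24
  (Z=2, Y=0, X=1) weight 1/16
  (Z=2, Y=1, X=0) weight 1/24
  (Z=3, Y=0, X=0) weight 1/32
  (Z=4, Y=0, X=1) weight 1/16
  (Z=4, Y=1, X=0) weight 1/24
Group by X:
  weight(X=0) = 5/32
  weight(X=1) = 3/16
Total weight = 5/32 + 3/16 = 11/32
P(X=0 | obs) = 5/32 / 11/32 = 5/11
P(X=1 | obs) = 3/16 / 11/32 = 6/11

P(X = 0 | obs) = 5/11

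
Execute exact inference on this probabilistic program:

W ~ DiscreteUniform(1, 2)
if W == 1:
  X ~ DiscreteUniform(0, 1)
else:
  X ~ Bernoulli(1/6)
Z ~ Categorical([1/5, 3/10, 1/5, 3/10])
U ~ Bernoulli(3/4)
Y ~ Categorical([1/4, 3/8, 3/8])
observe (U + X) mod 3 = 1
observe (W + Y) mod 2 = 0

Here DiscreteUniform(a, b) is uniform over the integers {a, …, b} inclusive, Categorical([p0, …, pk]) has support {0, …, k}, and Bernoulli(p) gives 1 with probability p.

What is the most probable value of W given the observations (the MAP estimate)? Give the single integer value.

Enumerate traces; 24 have nonzero weight after conditioning:
  (W=1, X=0, Z=0, U=1, Y=1) weight 9/640
  (W=1, X=0, Z=1, U=1, Y=1) weight 27/1280
  (W=1, X=0, Z=2, U=1, Y=1) weight 9/640
  (W=1, X=0, Z=3, U=1, Y=1) weight 27/1280
  (W=1, X=1, Z=0, U=0, Y=1) weight 3/640
  (W=1, X=1, Z=1, U=0, Y=1) weight 9/1280
  (W=1, X=1, Z=2, U=0, Y=1) weight 3/640
  (W=1, X=1, Z=3, U=0, Y=1) weight 9/1280
  (W=2, X=0, Z=0, U=1, Y=0) weight 1/64
  … 15 more
Group by W:
  weight(W=1) = 3/32
  weight(W=2) = 5/24
Total weight = 3/32 + 5/24 = 29/96
P(W=1 | obs) = 3/32 / 29/96 = 9/29
P(W=2 | obs) = 5/24 / 29/96 = 20/29
argmax = 2

argmax_v P(W = v | obs) = 2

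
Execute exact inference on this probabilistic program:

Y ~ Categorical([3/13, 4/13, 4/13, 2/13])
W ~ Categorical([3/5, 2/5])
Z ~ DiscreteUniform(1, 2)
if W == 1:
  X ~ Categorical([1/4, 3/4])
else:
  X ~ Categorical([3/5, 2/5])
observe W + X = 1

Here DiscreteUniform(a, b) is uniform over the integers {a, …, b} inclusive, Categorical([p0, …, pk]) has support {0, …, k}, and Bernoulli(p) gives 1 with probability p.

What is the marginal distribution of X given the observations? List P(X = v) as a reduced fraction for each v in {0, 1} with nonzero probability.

Enumerate traces; 16 have nonzero weight after conditioning:
  (Y=0, W=0, Z=1, X=1) weight 9/325
  (Y=0, W=0, Z=2, X=1) weight 9/325
  (Y=0, W=1, Z=1, X=0) weight 3/260
  (Y=0, W=1, Z=2, X=0) weight 3/260
  (Y=1, W=0, Z=1, X=1) weight 12/325
  (Y=1, W=0, Z=2, X=1) weight 12/325
  (Y=1, W=1, Z=1, X=0) weight 1/65
  (Y=1, W=1, Z=2, X=0) weight 1/65
  … 8 more
Group by X:
  weight(X=0) = 1/10
  weight(X=1) = 6/25
Total weight = 1/10 + 6/25 = 17/50
P(X=0 | obs) = 1/10 / 17/50 = 5/17
P(X=1 | obs) = 6/25 / 17/50 = 12/17

P(X=0) = 5/17, P(X=1) = 12/17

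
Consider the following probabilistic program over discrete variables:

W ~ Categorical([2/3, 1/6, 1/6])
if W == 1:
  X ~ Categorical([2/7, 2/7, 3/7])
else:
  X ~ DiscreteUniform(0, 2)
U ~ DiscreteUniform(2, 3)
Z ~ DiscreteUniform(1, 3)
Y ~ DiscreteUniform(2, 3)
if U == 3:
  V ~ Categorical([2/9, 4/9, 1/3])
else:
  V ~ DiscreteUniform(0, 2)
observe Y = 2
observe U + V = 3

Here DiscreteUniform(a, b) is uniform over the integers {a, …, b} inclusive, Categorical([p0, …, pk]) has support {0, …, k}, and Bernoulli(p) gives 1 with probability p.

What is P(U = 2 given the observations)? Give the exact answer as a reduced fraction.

P(U = 2 | obs) = 3/5

Enumerate traces; 54 have nonzero weight after conditioning:
  (W=0, X=0, U=2, Z=1, Y=2, V=1) weight 1/162
  (W=0, X=0, U=2, Z=2, Y=2, V=1) weight 1/162
  (W=0, X=0, U=2, Z=3, Y=2, V=1) weight 1/162
  (W=0, X=0, U=3, Z=1, Y=2, V=0) weight 1/243
  (W=0, X=0, U=3, Z=2, Y=2, V=0) weight 1/243
  (W=0, X=0, U=3, Z=3, Y=2, V=0) weight 1/243
  (W=0, X=1, U=2, Z=1, Y=2, V=1) weight 1/162
  (W=0, X=1, U=2, Z=2, Y=2, V=1) weight 1/162
  … 46 more
Group by U:
  weight(U=2) = 1/12
  weight(U=3) = 1/18
Total weight = 1/12 + 1/18 = 5/36
P(U=2 | obs) = 1/12 / 5/36 = 3/5
P(U=3 | obs) = 1/18 / 5/36 = 2/5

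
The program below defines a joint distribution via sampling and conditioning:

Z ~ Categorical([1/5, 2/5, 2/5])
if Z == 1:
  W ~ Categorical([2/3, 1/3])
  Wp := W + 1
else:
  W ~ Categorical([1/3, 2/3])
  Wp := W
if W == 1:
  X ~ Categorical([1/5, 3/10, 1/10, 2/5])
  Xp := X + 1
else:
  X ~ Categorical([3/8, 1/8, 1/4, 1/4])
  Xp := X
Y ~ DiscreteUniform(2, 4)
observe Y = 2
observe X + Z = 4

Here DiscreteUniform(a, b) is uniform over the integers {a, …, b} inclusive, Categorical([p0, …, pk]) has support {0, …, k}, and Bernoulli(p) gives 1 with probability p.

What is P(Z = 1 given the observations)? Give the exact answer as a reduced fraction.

Enumerate traces; 4 have nonzero weight after conditioning:
  (Z=1, W=0, X=3, Y=2) weight 1/45
  (Z=1, W=1, X=3, Y=2) weight 4/225
  (Z=2, W=0, X=2, Y=2) weight 1/90
  (Z=2, W=1, X=2, Y=2) weight 2/225
Group by Z:
  weight(Z=1) = 1/25
  weight(Z=2) = 1/50
Total weight = 1/25 + 1/50 = 3/50
P(Z=1 | obs) = 1/25 / 3/50 = 2/3
P(Z=2 | obs) = 1/50 / 3/50 = 1/3

P(Z = 1 | obs) = 2/3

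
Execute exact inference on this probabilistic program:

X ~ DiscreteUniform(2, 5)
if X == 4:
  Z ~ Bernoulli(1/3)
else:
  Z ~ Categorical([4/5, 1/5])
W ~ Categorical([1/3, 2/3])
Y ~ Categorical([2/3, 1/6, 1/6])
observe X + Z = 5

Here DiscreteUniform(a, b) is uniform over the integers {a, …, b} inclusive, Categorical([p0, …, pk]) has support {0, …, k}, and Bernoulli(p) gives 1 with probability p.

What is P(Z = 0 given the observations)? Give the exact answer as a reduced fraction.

Enumerate traces; 12 have nonzero weight after conditioning:
  (X=4, Z=1, W=0, Y=0) weight 1/54
  (X=4, Z=1, W=0, Y=1) weight 1/216
  (X=4, Z=1, W=0, Y=2) weight 1/216
  (X=4, Z=1, W=1, Y=0) weight 1/27
  (X=4, Z=1, W=1, Y=1) weight 1/108
  (X=4, Z=1, W=1, Y=2) weight 1/108
  (X=5, Z=0, W=0, Y=0) weight 2/45
  (X=5, Z=0, W=0, Y=1) weight 1/90
  … 4 more
Group by Z:
  weight(Z=0) = 1/5
  weight(Z=1) = 1/12
Total weight = 1/5 + 1/12 = 17/60
P(Z=0 | obs) = 1/5 / 17/60 = 12/17
P(Z=1 | obs) = 1/12 / 17/60 = 5/17

P(Z = 0 | obs) = 12/17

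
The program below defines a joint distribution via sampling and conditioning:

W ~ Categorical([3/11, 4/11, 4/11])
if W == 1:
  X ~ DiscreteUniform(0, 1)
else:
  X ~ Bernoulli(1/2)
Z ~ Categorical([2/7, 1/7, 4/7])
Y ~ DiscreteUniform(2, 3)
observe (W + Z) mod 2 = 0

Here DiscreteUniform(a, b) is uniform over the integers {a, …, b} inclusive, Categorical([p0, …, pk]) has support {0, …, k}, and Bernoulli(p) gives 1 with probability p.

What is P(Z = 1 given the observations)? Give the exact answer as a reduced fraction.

Enumerate traces; 20 have nonzero weight after conditioning:
  (W=0, X=0, Z=0, Y=2) weight 3/154
  (W=0, X=0, Z=0, Y=3) weight 3/154
  (W=0, X=0, Z=2, Y=2) weight 3/77
  (W=0, X=0, Z=2, Y=3) weight 3/77
  (W=0, X=1, Z=0, Y=2) weight 3/154
  (W=0, X=1, Z=0, Y=3) weight 3/154
  (W=0, X=1, Z=2, Y=2) weight 3/77
  (W=0, X=1, Z=2, Y=3) weight 3/77
  (W=1, X=0, Z=1, Y=2) weight 1/77
  … 11 more
Group by Z:
  weight(Z=0) = 2/11
  weight(Z=1) = 4/77
  weight(Z=2) = 4/11
Total weight = 2/11 + 4/77 + 4/11 = 46/77
P(Z=0 | obs) = 2/11 / 46/77 = 7/23
P(Z=1 | obs) = 4/77 / 46/77 = 2/23
P(Z=2 | obs) = 4/11 / 46/77 = 14/23

P(Z = 1 | obs) = 2/23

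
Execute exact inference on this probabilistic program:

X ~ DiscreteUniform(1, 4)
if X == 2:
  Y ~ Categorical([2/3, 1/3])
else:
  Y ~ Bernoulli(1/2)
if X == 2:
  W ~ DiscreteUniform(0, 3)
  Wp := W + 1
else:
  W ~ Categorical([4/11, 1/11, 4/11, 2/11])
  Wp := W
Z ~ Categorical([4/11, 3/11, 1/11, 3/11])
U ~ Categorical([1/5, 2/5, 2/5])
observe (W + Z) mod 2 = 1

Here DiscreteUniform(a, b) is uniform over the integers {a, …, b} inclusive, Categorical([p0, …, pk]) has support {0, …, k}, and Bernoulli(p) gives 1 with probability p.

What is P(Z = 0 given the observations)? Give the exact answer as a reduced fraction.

Enumerate traces; 192 have nonzero weight after conditioning:
  (X=1, Y=0, W=0, Z=1, U=0) weight 3/1210
  (X=1, Y=0, W=0, Z=1, U=1) weight 3/605
  (X=1, Y=0, W=0, Z=1, U=2) weight 3/605
  (X=1, Y=0, W=0, Z=3, U=0) weight 3/1210
  (X=1, Y=0, W=0, Z=3, U=1) weight 3/605
  (X=1, Y=0, W=0, Z=3, U=2) weight 3/605
  (X=1, Y=0, W=1, Z=0, U=0) weight 1/1210
  (X=1, Y=0, W=1, Z=0, U=1) weight 1/605
  (X=1, Y=0, W=1, Z=2, U=0) weight 1/4840
  … 183 more
Group by Z:
  weight(Z=0) = 29/242
  weight(Z=1) = 177/968
  weight(Z=2) = 29/968
  weight(Z=3) = 177/968
Total weight = 29/242 + 177/968 + 29/968 + 177/968 = 499/968
P(Z=0 | obs) = 29/242 / 499/968 = 116/499
P(Z=1 | obs) = 177/968 / 499/968 = 177/499
P(Z=2 | obs) = 29/968 / 499/968 = 29/499
P(Z=3 | obs) = 177/968 / 499/968 = 177/499

P(Z = 0 | obs) = 116/499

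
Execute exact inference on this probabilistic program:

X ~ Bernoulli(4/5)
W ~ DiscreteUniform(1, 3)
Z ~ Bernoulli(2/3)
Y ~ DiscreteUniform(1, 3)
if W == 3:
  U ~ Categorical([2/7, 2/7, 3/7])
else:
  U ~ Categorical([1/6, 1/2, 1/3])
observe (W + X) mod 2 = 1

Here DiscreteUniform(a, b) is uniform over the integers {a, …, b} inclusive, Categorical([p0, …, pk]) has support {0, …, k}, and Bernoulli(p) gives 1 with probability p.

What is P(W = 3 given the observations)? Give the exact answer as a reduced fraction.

Enumerate traces; 54 have nonzero weight after conditioning:
  (X=0, W=1, Z=0, Y=1, U=0) weight 1/810
  (X=0, W=1, Z=0, Y=1, U=1) weight 1/270
  (X=0, W=1, Z=0, Y=1, U=2) weight 1/405
  (X=0, W=1, Z=0, Y=2, U=0) weight 1/810
  (X=0, W=1, Z=0, Y=2, U=1) weight 1/270
  (X=0, W=1, Z=0, Y=2, U=2) weight 1/405
  (X=0, W=1, Z=0, Y=3, U=0) weight 1/810
  (X=0, W=1, Z=0, Y=3, U=1) weight 1/270
  (X=0, W=3, Z=0, Y=1, U=0) weight 2/945
  (X=1, W=2, Z=0, Y=1, U=0) weight 2/405
  … 44 more
Group by W:
  weight(W=1) = 1/15
  weight(W=2) = 4/15
  weight(W=3) = 1/15
Total weight = 1/15 + 4/15 + 1/15 = 2/5
P(W=1 | obs) = 1/15 / 2/5 = 1/6
P(W=2 | obs) = 4/15 / 2/5 = 2/3
P(W=3 | obs) = 1/15 / 2/5 = 1/6

P(W = 3 | obs) = 1/6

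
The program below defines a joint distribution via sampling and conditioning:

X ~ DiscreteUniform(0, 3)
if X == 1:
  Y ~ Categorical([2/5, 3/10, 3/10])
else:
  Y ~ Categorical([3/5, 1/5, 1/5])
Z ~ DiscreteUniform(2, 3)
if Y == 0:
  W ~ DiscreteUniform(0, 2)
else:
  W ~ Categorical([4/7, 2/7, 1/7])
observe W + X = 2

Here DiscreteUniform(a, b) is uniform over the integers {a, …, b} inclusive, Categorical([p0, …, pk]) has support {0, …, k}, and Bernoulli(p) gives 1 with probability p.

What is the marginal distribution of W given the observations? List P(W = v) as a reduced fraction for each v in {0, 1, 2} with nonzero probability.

Enumerate traces; 18 have nonzero weight after conditioning:
  (X=0, Y=0, Z=2, W=2) weight 1/40
  (X=0, Y=0, Z=3, W=2) weight 1/40
  (X=0, Y=1, Z=2, W=2) weight 1/280
  (X=0, Y=1, Z=3, W=2) weight 1/280
  (X=0, Y=2, Z=2, W=2) weight 1/280
  (X=0, Y=2, Z=3, W=2) weight 1/280
  (X=1, Y=0, Z=2, W=1) weight 1/60
  (X=1, Y=0, Z=3, W=1) weight 1/60
  (X=2, Y=0, Z=2, W=0) weight 1/40
  … 9 more
Group by W:
  weight(W=0) = 3/28
  weight(W=1) = 8/105
  weight(W=2) = 9/140
Total weight = 3/28 + 8/105 + 9/140 = 26/105
P(W=0 | obs) = 3/28 / 26/105 = 45/104
P(W=1 | obs) = 8/105 / 26/105 = 4/13
P(W=2 | obs) = 9/140 / 26/105 = 27/104

P(W=0) = 45/104, P(W=1) = 4/13, P(W=2) = 27/104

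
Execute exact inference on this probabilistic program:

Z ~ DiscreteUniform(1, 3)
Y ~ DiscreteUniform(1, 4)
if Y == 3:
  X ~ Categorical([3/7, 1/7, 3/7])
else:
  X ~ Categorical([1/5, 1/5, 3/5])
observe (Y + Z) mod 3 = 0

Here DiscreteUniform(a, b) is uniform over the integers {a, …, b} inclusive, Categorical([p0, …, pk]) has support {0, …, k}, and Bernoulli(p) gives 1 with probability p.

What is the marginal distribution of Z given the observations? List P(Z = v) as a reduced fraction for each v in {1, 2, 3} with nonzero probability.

Enumerate traces; 12 have nonzero weight after conditioning:
  (Z=1, Y=2, X=0) weight 1/60
  (Z=1, Y=2, X=1) weight 1/60
  (Z=1, Y=2, X=2) weight 1/20
  (Z=2, Y=1, X=0) weight 1/60
  (Z=2, Y=1, X=1) weight 1/60
  (Z=2, Y=1, X=2) weight 1/20
  (Z=2, Y=4, X=0) weight 1/60
  (Z=2, Y=4, X=1) weight 1/60
  (Z=3, Y=3, X=0) weight 1/28
  … 3 more
Group by Z:
  weight(Z=1) = 1/12
  weight(Z=2) = 1/6
  weight(Z=3) = 1/12
Total weight = 1/12 + 1/6 + 1/12 = 1/3
P(Z=1 | obs) = 1/12 / 1/3 = 1/4
P(Z=2 | obs) = 1/6 / 1/3 = 1/2
P(Z=3 | obs) = 1/12 / 1/3 = 1/4

P(Z=1) = 1/4, P(Z=2) = 1/2, P(Z=3) = 1/4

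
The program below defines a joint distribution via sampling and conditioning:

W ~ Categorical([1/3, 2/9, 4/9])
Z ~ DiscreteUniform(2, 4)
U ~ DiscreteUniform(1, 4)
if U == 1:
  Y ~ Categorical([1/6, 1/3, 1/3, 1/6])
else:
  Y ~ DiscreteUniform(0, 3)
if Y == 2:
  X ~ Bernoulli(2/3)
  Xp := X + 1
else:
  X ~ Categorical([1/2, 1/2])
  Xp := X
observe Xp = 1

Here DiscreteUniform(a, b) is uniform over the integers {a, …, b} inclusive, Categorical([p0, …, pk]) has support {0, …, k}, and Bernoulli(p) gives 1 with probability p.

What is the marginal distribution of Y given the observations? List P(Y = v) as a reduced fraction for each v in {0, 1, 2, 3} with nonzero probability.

Enumerate traces; 144 have nonzero weight after conditioning:
  (W=0, Z=2, U=1, Y=0, X=1) weight 1/432
  (W=0, Z=2, U=1, Y=1, X=1) weight 1/216
  (W=0, Z=2, U=1, Y=2, X=0) weight 1/324
  (W=0, Z=2, U=1, Y=3, X=1) weight 1/432
  (W=0, Z=2, U=2, Y=0, X=1) weight 1/288
  (W=0, Z=2, U=2, Y=1, X=1) weight 1/288
  (W=0, Z=2, U=2, Y=2, X=0) weight 1/432
  (W=0, Z=2, U=2, Y=3, X=1) weight 1/288
  … 136 more
Group by Y:
  weight(Y=0) = 11/96
  weight(Y=1) = 13/96
  weight(Y=2) = 13/144
  weight(Y=3) = 11/96
Total weight = 11/96 + 13/96 + 13/144 + 11/96 = 131/288
P(Y=0 | obs) = 11/96 / 131/288 = 33/131
P(Y=1 | obs) = 13/96 / 131/288 = 39/131
P(Y=2 | obs) = 13/144 / 131/288 = 26/131
P(Y=3 | obs) = 11/96 / 131/288 = 33/131

P(Y=0) = 33/131, P(Y=1) = 39/131, P(Y=2) = 26/131, P(Y=3) = 33/131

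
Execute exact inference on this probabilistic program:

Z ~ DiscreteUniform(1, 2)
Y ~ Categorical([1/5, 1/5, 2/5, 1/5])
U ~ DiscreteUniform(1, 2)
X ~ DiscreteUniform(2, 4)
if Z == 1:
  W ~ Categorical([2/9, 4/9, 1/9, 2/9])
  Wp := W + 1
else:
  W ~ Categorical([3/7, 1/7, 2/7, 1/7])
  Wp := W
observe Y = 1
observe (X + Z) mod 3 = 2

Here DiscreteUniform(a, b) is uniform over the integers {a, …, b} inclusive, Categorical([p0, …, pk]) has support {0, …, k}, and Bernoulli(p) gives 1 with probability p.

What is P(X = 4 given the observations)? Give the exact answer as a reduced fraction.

P(X = 4 | obs) = 1/2

Enumerate traces; 16 have nonzero weight after conditioning:
  (Z=1, Y=1, U=1, X=4, W=0) weight 1/270
  (Z=1, Y=1, U=1, X=4, W=1) weight 1/135
  (Z=1, Y=1, U=1, X=4, W=2) weight 1/540
  (Z=1, Y=1, U=1, X=4, W=3) weight 1/270
  (Z=1, Y=1, U=2, X=4, W=0) weight 1/270
  (Z=1, Y=1, U=2, X=4, W=1) weight 1/135
  (Z=1, Y=1, U=2, X=4, W=2) weight 1/540
  (Z=1, Y=1, U=2, X=4, W=3) weight 1/270
  (Z=2, Y=1, U=1, X=3, W=0) weight 1/140
  … 7 more
Group by X:
  weight(X=3) = 1/30
  weight(X=4) = 1/30
Total weight = 1/30 + 1/30 = 1/15
P(X=3 | obs) = 1/30 / 1/15 = 1/2
P(X=4 | obs) = 1/30 / 1/15 = 1/2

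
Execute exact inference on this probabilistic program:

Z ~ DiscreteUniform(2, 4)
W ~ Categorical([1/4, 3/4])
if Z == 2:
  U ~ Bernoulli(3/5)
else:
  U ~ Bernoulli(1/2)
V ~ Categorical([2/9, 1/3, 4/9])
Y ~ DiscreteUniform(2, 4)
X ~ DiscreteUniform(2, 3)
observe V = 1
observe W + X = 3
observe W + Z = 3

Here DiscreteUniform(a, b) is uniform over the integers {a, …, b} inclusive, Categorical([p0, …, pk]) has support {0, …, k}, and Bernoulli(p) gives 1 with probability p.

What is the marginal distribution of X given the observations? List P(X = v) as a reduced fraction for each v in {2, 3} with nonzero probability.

P(X=2) = 3/4, P(X=3) = 1/4

Enumerate traces; 12 have nonzero weight after conditioning:
  (Z=2, W=1, U=0, V=1, Y=2, X=2) weight 1/180
  (Z=2, W=1, U=0, V=1, Y=3, X=2) weight 1/180
  (Z=2, W=1, U=0, V=1, Y=4, X=2) weight 1/180
  (Z=2, W=1, U=1, V=1, Y=2, X=2) weight 1/120
  (Z=2, W=1, U=1, V=1, Y=3, X=2) weight 1/120
  (Z=2, W=1, U=1, V=1, Y=4, X=2) weight 1/120
  (Z=3, W=0, U=0, V=1, Y=2, X=3) weight 1/432
  (Z=3, W=0, U=0, V=1, Y=3, X=3) weight 1/432
  … 4 more
Group by X:
  weight(X=2) = 1/24
  weight(X=3) = 1/72
Total weight = 1/24 + 1/72 = 1/18
P(X=2 | obs) = 1/24 / 1/18 = 3/4
P(X=3 | obs) = 1/72 / 1/18 = 1/4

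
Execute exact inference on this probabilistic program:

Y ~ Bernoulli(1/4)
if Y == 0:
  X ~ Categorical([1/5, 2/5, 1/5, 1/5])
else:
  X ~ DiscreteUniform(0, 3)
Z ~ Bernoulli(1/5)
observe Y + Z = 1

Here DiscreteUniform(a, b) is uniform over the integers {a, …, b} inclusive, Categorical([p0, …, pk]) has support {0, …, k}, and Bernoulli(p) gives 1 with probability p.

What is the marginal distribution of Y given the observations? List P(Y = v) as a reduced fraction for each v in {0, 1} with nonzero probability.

Enumerate traces; 8 have nonzero weight after conditioning:
  (Y=0, X=0, Z=1) weight 3/100
  (Y=0, X=1, Z=1) weight 3/50
  (Y=0, X=2, Z=1) weight 3/100
  (Y=0, X=3, Z=1) weight 3/100
  (Y=1, X=0, Z=0) weight 1/20
  (Y=1, X=1, Z=0) weight 1/20
  (Y=1, X=2, Z=0) weight 1/20
  (Y=1, X=3, Z=0) weight 1/20
Group by Y:
  weight(Y=0) = 3/20
  weight(Y=1) = 1/5
Total weight = 3/20 + 1/5 = 7/20
P(Y=0 | obs) = 3/20 / 7/20 = 3/7
P(Y=1 | obs) = 1/5 / 7/20 = 4/7

P(Y=0) = 3/7, P(Y=1) = 4/7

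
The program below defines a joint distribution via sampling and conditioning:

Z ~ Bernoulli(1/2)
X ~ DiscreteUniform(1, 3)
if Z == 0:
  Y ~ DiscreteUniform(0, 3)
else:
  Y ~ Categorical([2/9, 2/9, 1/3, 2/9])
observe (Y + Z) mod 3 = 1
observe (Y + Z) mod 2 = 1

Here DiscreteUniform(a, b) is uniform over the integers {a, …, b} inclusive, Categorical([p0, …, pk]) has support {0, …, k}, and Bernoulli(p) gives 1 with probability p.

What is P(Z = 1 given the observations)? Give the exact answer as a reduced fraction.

P(Z = 1 | obs) = 8/17

Enumerate traces; 6 have nonzero weight after conditioning:
  (Z=0, X=1, Y=1) weight 1/24
  (Z=0, X=2, Y=1) weight 1/24
  (Z=0, X=3, Y=1) weight 1/24
  (Z=1, X=1, Y=0) weight 1/27
  (Z=1, X=2, Y=0) weight 1/27
  (Z=1, X=3, Y=0) weight 1/27
Group by Z:
  weight(Z=0) = 1/8
  weight(Z=1) = 1/9
Total weight = 1/8 + 1/9 = 17/72
P(Z=0 | obs) = 1/8 / 17/72 = 9/17
P(Z=1 | obs) = 1/9 / 17/72 = 8/17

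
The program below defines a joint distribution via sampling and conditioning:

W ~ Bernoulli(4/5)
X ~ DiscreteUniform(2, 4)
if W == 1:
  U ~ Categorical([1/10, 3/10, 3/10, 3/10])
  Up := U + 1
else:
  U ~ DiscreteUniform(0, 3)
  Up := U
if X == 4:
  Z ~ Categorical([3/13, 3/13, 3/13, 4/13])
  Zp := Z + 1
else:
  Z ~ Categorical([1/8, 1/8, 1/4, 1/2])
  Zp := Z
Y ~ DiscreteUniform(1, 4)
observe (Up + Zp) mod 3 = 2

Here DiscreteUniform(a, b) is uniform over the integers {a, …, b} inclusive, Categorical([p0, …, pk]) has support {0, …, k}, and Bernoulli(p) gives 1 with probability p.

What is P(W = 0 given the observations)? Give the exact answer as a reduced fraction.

P(W = 0 | obs) = 485/2521

Enumerate traces; 124 have nonzero weight after conditioning:
  (W=0, X=2, U=0, Z=2, Y=1) weight 1/960
  (W=0, X=2, U=0, Z=2, Y=2) weight 1/960
  (W=0, X=2, U=0, Z=2, Y=3) weight 1/960
  (W=0, X=2, U=0, Z=2, Y=4) weight 1/960
  (W=0, X=2, U=1, Z=1, Y=1) weight 1/1920
  (W=0, X=2, U=1, Z=1, Y=2) weight 1/1920
  (W=0, X=2, U=1, Z=1, Y=3) weight 1/1920
  (W=0, X=2, U=1, Z=1, Y=4) weight 1/1920
  (W=1, X=2, U=0, Z=1, Y=1) weight 1/1200
  … 115 more
Group by W:
  weight(W=0) = 97/1560
  weight(W=1) = 509/1950
Total weight = 97/1560 + 509/1950 = 2521/7800
P(W=0 | obs) = 97/1560 / 2521/7800 = 485/2521
P(W=1 | obs) = 509/1950 / 2521/7800 = 2036/2521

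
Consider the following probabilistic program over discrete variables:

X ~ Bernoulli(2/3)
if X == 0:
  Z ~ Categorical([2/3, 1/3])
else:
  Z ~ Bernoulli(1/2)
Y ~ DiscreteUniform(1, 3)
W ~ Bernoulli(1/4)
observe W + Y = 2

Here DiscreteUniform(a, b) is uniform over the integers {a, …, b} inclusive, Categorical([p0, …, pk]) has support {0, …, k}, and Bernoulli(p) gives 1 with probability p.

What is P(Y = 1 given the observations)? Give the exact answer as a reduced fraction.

P(Y = 1 | obs) = 1/4

Enumerate traces; 8 have nonzero weight after conditioning:
  (X=0, Z=0, Y=1, W=1) weight 1/54
  (X=0, Z=0, Y=2, W=0) weight 1/18
  (X=0, Z=1, Y=1, W=1) weight 1/108
  (X=0, Z=1, Y=2, W=0) weight 1/36
  (X=1, Z=0, Y=1, W=1) weight 1/36
  (X=1, Z=0, Y=2, W=0) weight 1/12
  (X=1, Z=1, Y=1, W=1) weight 1/36
  (X=1, Z=1, Y=2, W=0) weight 1/12
Group by Y:
  weight(Y=1) = 1/12
  weight(Y=2) = 1/4
Total weight = 1/12 + 1/4 = 1/3
P(Y=1 | obs) = 1/12 / 1/3 = 1/4
P(Y=2 | obs) = 1/4 / 1/3 = 3/4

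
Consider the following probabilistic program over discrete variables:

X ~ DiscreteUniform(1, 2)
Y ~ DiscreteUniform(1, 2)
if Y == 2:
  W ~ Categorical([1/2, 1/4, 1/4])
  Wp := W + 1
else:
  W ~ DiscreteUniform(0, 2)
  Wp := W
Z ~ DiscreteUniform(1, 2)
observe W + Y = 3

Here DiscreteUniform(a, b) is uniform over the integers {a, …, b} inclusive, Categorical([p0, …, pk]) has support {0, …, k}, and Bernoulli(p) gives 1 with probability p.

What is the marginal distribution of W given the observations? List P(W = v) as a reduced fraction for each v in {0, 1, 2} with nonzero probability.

Enumerate traces; 8 have nonzero weight after conditioning:
  (X=1, Y=1, W=2, Z=1) weight 1/24
  (X=1, Y=1, W=2, Z=2) weight 1/24
  (X=1, Y=2, W=1, Z=1) weight 1/32
  (X=1, Y=2, W=1, Z=2) weight 1/32
  (X=2, Y=1, W=2, Z=1) weight 1/24
  (X=2, Y=1, W=2, Z=2) weight 1/24
  (X=2, Y=2, W=1, Z=1) weight 1/32
  (X=2, Y=2, W=1, Z=2) weight 1/32
Group by W:
  weight(W=1) = 1/8
  weight(W=2) = 1/6
Total weight = 1/8 + 1/6 = 7/24
P(W=1 | obs) = 1/8 / 7/24 = 3/7
P(W=2 | obs) = 1/6 / 7/24 = 4/7

P(W=1) = 3/7, P(W=2) = 4/7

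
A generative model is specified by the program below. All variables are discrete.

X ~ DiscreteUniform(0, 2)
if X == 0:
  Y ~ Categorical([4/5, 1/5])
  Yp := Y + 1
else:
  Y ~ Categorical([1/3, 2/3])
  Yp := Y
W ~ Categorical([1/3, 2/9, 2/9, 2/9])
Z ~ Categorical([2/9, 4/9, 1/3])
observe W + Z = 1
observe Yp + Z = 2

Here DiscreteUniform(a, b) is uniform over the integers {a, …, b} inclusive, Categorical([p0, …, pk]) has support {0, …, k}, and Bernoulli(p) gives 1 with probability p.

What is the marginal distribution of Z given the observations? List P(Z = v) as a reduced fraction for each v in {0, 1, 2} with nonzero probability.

Enumerate traces; 4 have nonzero weight after conditioning:
  (X=0, Y=0, W=0, Z=1) weight 16/405
  (X=0, Y=1, W=1, Z=0) weight 4/1215
  (X=1, Y=1, W=0, Z=1) weight 8/243
  (X=2, Y=1, W=0, Z=1) weight 8/243
Group by Z:
  weight(Z=0) = 4/1215
  weight(Z=1) = 128/1215
Total weight = 4/1215 + 128/1215 = 44/405
P(Z=0 | obs) = 4/1215 / 44/405 = 1/33
P(Z=1 | obs) = 128/1215 / 44/405 = 32/33

P(Z=0) = 1/33, P(Z=1) = 32/33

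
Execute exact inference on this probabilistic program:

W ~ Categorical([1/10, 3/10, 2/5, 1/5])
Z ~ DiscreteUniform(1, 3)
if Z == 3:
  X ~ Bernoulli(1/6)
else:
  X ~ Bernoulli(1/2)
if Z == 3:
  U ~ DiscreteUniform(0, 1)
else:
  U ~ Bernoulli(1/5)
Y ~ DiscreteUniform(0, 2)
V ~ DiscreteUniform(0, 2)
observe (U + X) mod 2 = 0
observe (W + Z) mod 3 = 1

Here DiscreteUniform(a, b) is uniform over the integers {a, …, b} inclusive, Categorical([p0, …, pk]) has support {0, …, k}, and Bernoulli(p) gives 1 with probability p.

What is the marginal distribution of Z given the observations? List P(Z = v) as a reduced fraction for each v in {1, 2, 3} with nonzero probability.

Enumerate traces; 72 have nonzero weight after conditioning:
  (W=0, Z=1, X=0, U=0, Y=0, V=0) weight 1/675
  (W=0, Z=1, X=0, U=0, Y=0, V=1) weight 1/675
  (W=0, Z=1, X=0, U=0, Y=0, V=2) weight 1/675
  (W=0, Z=1, X=0, U=0, Y=1, V=0) weight 1/675
  (W=0, Z=1, X=0, U=0, Y=1, V=1) weight 1/675
  (W=0, Z=1, X=0, U=0, Y=1, V=2) weight 1/675
  (W=0, Z=1, X=0, U=0, Y=2, V=0) weight 1/675
  (W=0, Z=1, X=0, U=0, Y=2, V=1) weight 1/675
  (W=1, Z=3, X=0, U=0, Y=0, V=0) weight 1/216
  (W=2, Z=2, X=0, U=0, Y=0, V=0) weight 4/675
  … 62 more
Group by Z:
  weight(Z=1) = 1/20
  weight(Z=2) = 1/15
  weight(Z=3) = 1/20
Total weight = 1/20 + 1/15 + 1/20 = 1/6
P(Z=1 | obs) = 1/20 / 1/6 = 3/10
P(Z=2 | obs) = 1/15 / 1/6 = 2/5
P(Z=3 | obs) = 1/20 / 1/6 = 3/10

P(Z=1) = 3/10, P(Z=2) = 2/5, P(Z=3) = 3/10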